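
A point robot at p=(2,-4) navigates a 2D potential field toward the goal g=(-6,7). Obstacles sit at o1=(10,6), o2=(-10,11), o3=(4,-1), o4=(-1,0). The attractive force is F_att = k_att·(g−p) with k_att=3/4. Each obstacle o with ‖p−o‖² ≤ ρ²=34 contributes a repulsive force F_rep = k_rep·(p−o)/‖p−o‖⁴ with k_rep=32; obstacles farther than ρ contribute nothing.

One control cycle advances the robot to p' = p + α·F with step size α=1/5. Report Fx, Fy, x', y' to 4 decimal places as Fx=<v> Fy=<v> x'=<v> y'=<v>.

Fx=-6.2251 Fy=7.4772 x'=0.7550 y'=-2.5046

F_att = 3/4·(g−p) = 3/4·(-8,11) = (-6.0000,8.2500)
o1: d²=164 > ρ²=34 → inactive
o2: d²=369 > ρ²=34 → inactive
o3: d²=13 ≤ ρ²=34; F_rep = 32·(-2,-3)/13² = (-0.3787,-0.5680)
o4: d²=25 ≤ ρ²=34; F_rep = 32·(3,-4)/25² = (0.1536,-0.2048)
F = F_att + ΣF_rep = (-6.2251,7.4772)
p' = p + 1/5·F = (0.7550,-2.5046)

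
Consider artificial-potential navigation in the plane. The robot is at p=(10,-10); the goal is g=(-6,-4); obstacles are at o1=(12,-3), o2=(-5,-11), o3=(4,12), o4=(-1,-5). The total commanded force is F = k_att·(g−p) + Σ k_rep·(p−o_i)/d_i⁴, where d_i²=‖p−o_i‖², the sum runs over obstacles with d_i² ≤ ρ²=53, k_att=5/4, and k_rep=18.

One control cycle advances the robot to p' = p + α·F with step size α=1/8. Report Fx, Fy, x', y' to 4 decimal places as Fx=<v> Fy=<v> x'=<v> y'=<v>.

Fx=-20.0128 Fy=7.4551 x'=7.4984 y'=-9.0681

F_att = 5/4·(g−p) = 5/4·(-16,6) = (-20.0000,7.5000)
o1: d²=53 ≤ ρ²=53; F_rep = 18·(-2,-7)/53² = (-0.0128,-0.0449)
o2: d²=226 > ρ²=53 → inactive
o3: d²=520 > ρ²=53 → inactive
o4: d²=146 > ρ²=53 → inactive
F = F_att + ΣF_rep = (-20.0128,7.4551)
p' = p + 1/8·F = (7.4984,-9.0681)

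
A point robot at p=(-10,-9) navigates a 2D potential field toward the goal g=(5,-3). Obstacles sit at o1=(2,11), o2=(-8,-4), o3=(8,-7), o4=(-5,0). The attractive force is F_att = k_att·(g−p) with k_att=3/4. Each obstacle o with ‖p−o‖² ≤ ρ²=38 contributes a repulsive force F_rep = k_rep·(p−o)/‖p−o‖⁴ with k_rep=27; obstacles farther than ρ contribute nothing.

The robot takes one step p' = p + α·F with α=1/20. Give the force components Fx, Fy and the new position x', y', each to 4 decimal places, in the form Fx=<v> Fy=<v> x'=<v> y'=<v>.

Fx=11.1858 Fy=4.3395 x'=-9.4407 y'=-8.7830

F_att = 3/4·(g−p) = 3/4·(15,6) = (11.2500,4.5000)
o1: d²=544 > ρ²=38 → inactive
o2: d²=29 ≤ ρ²=38; F_rep = 27·(-2,-5)/29² = (-0.0642,-0.1605)
o3: d²=328 > ρ²=38 → inactive
o4: d²=106 > ρ²=38 → inactive
F = F_att + ΣF_rep = (11.1858,4.3395)
p' = p + 1/20·F = (-9.4407,-8.7830)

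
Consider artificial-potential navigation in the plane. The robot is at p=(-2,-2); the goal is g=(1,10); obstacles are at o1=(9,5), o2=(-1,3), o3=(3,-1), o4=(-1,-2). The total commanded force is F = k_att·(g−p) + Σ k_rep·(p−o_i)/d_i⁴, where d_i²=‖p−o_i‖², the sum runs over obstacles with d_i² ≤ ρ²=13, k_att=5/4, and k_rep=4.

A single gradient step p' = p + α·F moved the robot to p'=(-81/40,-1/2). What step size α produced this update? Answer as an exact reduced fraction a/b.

F_att = 5/4·(g−p) = 5/4·(3,12) = (3.7500,15.0000)
o1: d²=170 > ρ²=13 → inactive
o2: d²=26 > ρ²=13 → inactive
o3: d²=26 > ρ²=13 → inactive
o4: d²=1 ≤ ρ²=13; F_rep = 4·(-1,0)/1² = (-4.0000,0.0000)
F = F_att + ΣF_rep = (-0.2500,15.0000)
Δp = p'−p = (-0.0250,1.5000); α = Δx/Fx = (-1/40) / (-1/4) = 1/10
check: Δy/Fy = (3/2) / (15) = 1/10 ✓

α = 1/10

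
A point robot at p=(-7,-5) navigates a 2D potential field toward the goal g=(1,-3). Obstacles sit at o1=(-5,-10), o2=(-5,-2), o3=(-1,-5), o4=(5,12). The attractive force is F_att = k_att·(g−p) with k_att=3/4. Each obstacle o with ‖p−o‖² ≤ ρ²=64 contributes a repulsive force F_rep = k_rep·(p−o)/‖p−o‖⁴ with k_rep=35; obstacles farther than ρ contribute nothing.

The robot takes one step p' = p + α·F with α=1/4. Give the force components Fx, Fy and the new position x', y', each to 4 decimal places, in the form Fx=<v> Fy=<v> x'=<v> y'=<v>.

F_att = 3/4·(g−p) = 3/4·(8,2) = (6.0000,1.5000)
o1: d²=29 ≤ ρ²=64; F_rep = 35·(-2,5)/29² = (-0.0832,0.2081)
o2: d²=13 ≤ ρ²=64; F_rep = 35·(-2,-3)/13² = (-0.4142,-0.6213)
o3: d²=36 ≤ ρ²=64; F_rep = 35·(-6,0)/36² = (-0.1620,0.0000)
o4: d²=433 > ρ²=64 → inactive
F = F_att + ΣF_rep = (5.3405,1.0868)
p' = p + 1/4·F = (-5.6649,-4.7283)

Fx=5.3405 Fy=1.0868 x'=-5.6649 y'=-4.7283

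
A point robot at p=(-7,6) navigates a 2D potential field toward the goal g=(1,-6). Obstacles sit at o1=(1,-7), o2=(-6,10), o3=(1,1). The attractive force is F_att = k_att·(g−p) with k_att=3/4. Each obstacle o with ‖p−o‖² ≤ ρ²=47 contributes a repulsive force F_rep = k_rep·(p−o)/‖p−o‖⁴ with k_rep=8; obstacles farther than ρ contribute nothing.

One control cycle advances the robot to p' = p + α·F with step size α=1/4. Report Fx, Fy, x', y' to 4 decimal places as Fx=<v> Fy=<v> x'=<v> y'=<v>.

Fx=5.9723 Fy=-9.1107 x'=-5.5069 y'=3.7223

F_att = 3/4·(g−p) = 3/4·(8,-12) = (6.0000,-9.0000)
o1: d²=233 > ρ²=47 → inactive
o2: d²=17 ≤ ρ²=47; F_rep = 8·(-1,-4)/17² = (-0.0277,-0.1107)
o3: d²=89 > ρ²=47 → inactive
F = F_att + ΣF_rep = (5.9723,-9.1107)
p' = p + 1/4·F = (-5.5069,3.7223)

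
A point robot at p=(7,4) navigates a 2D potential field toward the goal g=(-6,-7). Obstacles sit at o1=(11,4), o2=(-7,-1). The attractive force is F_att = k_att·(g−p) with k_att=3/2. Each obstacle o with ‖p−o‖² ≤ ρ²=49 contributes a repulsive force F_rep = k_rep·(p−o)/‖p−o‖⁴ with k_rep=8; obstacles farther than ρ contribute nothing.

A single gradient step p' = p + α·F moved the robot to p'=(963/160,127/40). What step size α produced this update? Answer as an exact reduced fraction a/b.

α = 1/20

F_att = 3/2·(g−p) = 3/2·(-13,-11) = (-19.5000,-16.5000)
o1: d²=16 ≤ ρ²=49; F_rep = 8·(-4,0)/16² = (-0.1250,0.0000)
o2: d²=221 > ρ²=49 → inactive
F = F_att + ΣF_rep = (-19.6250,-16.5000)
Δp = p'−p = (-0.9812,-0.8250); α = Δx/Fx = (-157/160) / (-157/8) = 1/20
check: Δy/Fy = (-33/40) / (-33/2) = 1/20 ✓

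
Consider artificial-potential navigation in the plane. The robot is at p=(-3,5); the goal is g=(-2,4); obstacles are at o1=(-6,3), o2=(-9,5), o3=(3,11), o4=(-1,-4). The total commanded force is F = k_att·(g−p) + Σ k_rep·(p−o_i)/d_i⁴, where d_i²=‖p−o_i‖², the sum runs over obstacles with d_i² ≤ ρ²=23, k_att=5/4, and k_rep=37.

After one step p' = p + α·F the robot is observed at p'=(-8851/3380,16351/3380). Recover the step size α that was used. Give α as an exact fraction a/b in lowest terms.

F_att = 5/4·(g−p) = 5/4·(1,-1) = (1.2500,-1.2500)
o1: d²=13 ≤ ρ²=23; F_rep = 37·(3,2)/13² = (0.6568,0.4379)
o2: d²=36 > ρ²=23 → inactive
o3: d²=72 > ρ²=23 → inactive
o4: d²=85 > ρ²=23 → inactive
F = F_att + ΣF_rep = (1.9068,-0.8121)
Δp = p'−p = (0.3814,-0.1624); α = Δx/Fx = (1289/3380) / (1289/676) = 1/5
check: Δy/Fy = (-549/3380) / (-549/676) = 1/5 ✓

α = 1/5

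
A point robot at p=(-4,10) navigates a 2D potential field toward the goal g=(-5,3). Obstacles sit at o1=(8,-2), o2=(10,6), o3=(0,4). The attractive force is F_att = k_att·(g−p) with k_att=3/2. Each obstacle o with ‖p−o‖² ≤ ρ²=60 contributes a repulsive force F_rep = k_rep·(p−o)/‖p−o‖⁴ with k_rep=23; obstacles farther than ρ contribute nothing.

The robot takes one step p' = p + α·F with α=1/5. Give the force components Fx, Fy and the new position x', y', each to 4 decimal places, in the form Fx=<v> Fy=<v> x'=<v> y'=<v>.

F_att = 3/2·(g−p) = 3/2·(-1,-7) = (-1.5000,-10.5000)
o1: d²=288 > ρ²=60 → inactive
o2: d²=212 > ρ²=60 → inactive
o3: d²=52 ≤ ρ²=60; F_rep = 23·(-4,6)/52² = (-0.0340,0.0510)
F = F_att + ΣF_rep = (-1.5340,-10.4490)
p' = p + 1/5·F = (-4.3068,7.9102)

Fx=-1.5340 Fy=-10.4490 x'=-4.3068 y'=7.9102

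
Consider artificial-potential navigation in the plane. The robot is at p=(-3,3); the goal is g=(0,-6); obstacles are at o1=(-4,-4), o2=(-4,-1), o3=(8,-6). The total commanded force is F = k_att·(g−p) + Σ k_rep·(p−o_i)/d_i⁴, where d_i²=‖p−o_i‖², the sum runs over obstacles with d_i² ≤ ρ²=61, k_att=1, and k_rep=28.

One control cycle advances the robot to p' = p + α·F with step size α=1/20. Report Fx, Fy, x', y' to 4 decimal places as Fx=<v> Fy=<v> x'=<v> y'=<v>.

F_att = 1·(g−p) = 1·(3,-9) = (3.0000,-9.0000)
o1: d²=50 ≤ ρ²=61; F_rep = 28·(1,7)/50² = (0.0112,0.0784)
o2: d²=17 ≤ ρ²=61; F_rep = 28·(1,4)/17² = (0.0969,0.3875)
o3: d²=202 > ρ²=61 → inactive
F = F_att + ΣF_rep = (3.1081,-8.5341)
p' = p + 1/20·F = (-2.8446,2.5733)

Fx=3.1081 Fy=-8.5341 x'=-2.8446 y'=2.5733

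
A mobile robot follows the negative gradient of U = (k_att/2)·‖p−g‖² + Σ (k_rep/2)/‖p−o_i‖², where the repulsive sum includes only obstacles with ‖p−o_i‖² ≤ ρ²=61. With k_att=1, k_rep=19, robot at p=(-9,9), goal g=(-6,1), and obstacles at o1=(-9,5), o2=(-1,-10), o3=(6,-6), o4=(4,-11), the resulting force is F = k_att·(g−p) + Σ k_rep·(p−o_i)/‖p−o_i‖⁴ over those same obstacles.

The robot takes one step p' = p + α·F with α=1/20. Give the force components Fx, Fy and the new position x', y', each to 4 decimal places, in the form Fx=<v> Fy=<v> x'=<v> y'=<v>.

Fx=3.0000 Fy=-7.7031 x'=-8.8500 y'=8.6148

F_att = 1·(g−p) = 1·(3,-8) = (3.0000,-8.0000)
o1: d²=16 ≤ ρ²=61; F_rep = 19·(0,4)/16² = (0.0000,0.2969)
o2: d²=425 > ρ²=61 → inactive
o3: d²=450 > ρ²=61 → inactive
o4: d²=569 > ρ²=61 → inactive
F = F_att + ΣF_rep = (3.0000,-7.7031)
p' = p + 1/20·F = (-8.8500,8.6148)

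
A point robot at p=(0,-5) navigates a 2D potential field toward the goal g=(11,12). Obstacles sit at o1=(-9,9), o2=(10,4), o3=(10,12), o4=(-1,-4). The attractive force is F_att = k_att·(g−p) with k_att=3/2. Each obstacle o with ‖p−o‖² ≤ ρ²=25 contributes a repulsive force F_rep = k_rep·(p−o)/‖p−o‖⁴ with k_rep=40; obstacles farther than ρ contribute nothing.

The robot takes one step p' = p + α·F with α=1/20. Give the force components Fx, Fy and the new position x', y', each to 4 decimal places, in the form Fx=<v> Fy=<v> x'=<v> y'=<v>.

F_att = 3/2·(g−p) = 3/2·(11,17) = (16.5000,25.5000)
o1: d²=277 > ρ²=25 → inactive
o2: d²=181 > ρ²=25 → inactive
o3: d²=389 > ρ²=25 → inactive
o4: d²=2 ≤ ρ²=25; F_rep = 40·(1,-1)/2² = (10.0000,-10.0000)
F = F_att + ΣF_rep = (26.5000,15.5000)
p' = p + 1/20·F = (1.3250,-4.2250)

Fx=26.5000 Fy=15.5000 x'=1.3250 y'=-4.2250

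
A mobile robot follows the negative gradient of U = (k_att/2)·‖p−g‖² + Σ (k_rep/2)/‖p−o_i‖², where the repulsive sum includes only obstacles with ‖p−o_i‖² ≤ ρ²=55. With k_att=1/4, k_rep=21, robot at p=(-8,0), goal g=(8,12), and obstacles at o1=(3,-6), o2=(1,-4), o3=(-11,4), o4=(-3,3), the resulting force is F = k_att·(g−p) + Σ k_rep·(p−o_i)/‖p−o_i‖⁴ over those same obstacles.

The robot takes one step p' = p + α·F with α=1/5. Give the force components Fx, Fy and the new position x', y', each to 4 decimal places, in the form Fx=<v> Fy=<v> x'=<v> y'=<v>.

F_att = 1/4·(g−p) = 1/4·(16,12) = (4.0000,3.0000)
o1: d²=157 > ρ²=55 → inactive
o2: d²=97 > ρ²=55 → inactive
o3: d²=25 ≤ ρ²=55; F_rep = 21·(3,-4)/25² = (0.1008,-0.1344)
o4: d²=34 ≤ ρ²=55; F_rep = 21·(-5,-3)/34² = (-0.0908,-0.0545)
F = F_att + ΣF_rep = (4.0100,2.8111)
p' = p + 1/5·F = (-7.1980,0.5622)

Fx=4.0100 Fy=2.8111 x'=-7.1980 y'=0.5622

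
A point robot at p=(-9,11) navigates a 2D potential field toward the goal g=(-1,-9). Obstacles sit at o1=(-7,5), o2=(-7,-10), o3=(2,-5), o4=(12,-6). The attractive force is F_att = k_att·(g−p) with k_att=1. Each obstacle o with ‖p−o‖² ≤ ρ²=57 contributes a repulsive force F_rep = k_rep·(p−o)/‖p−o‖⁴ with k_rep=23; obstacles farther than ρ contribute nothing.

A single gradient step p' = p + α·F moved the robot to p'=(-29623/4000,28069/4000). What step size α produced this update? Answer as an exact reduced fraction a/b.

F_att = 1·(g−p) = 1·(8,-20) = (8.0000,-20.0000)
o1: d²=40 ≤ ρ²=57; F_rep = 23·(-2,6)/40² = (-0.0288,0.0862)
o2: d²=445 > ρ²=57 → inactive
o3: d²=377 > ρ²=57 → inactive
o4: d²=730 > ρ²=57 → inactive
F = F_att + ΣF_rep = (7.9713,-19.9138)
Δp = p'−p = (1.5942,-3.9827); α = Δx/Fx = (6377/4000) / (6377/800) = 1/5
check: Δy/Fy = (-15931/4000) / (-15931/800) = 1/5 ✓

α = 1/5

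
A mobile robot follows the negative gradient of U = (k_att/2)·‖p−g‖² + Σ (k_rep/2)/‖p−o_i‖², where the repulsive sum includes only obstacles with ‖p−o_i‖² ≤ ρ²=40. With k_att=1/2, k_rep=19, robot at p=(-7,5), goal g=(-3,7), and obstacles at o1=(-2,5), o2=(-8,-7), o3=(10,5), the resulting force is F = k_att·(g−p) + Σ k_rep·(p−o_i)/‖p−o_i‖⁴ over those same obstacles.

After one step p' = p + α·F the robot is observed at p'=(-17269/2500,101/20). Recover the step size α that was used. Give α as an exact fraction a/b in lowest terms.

F_att = 1/2·(g−p) = 1/2·(4,2) = (2.0000,1.0000)
o1: d²=25 ≤ ρ²=40; F_rep = 19·(-5,0)/25² = (-0.1520,0.0000)
o2: d²=145 > ρ²=40 → inactive
o3: d²=289 > ρ²=40 → inactive
F = F_att + ΣF_rep = (1.8480,1.0000)
Δp = p'−p = (0.0924,0.0500); α = Δx/Fx = (231/2500) / (231/125) = 1/20
check: Δy/Fy = (1/20) / (1) = 1/20 ✓

α = 1/20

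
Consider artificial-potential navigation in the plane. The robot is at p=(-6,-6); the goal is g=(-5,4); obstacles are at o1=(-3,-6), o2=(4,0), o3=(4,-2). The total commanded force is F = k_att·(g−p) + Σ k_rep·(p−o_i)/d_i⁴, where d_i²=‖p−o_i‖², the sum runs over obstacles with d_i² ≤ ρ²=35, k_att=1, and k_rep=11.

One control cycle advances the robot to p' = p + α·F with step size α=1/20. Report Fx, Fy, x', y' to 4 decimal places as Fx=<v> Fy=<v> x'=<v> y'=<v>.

F_att = 1·(g−p) = 1·(1,10) = (1.0000,10.0000)
o1: d²=9 ≤ ρ²=35; F_rep = 11·(-3,0)/9² = (-0.4074,0.0000)
o2: d²=136 > ρ²=35 → inactive
o3: d²=116 > ρ²=35 → inactive
F = F_att + ΣF_rep = (0.5926,10.0000)
p' = p + 1/20·F = (-5.9704,-5.5000)

Fx=0.5926 Fy=10.0000 x'=-5.9704 y'=-5.5000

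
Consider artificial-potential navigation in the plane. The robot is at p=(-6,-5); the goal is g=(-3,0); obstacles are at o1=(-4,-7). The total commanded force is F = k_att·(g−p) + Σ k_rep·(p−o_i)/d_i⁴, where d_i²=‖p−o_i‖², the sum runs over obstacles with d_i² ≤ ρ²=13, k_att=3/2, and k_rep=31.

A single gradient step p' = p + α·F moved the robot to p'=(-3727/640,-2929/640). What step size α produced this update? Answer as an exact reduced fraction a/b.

α = 1/20

F_att = 3/2·(g−p) = 3/2·(3,5) = (4.5000,7.5000)
o1: d²=8 ≤ ρ²=13; F_rep = 31·(-2,2)/8² = (-0.9688,0.9688)
F = F_att + ΣF_rep = (3.5312,8.4688)
Δp = p'−p = (0.1766,0.4234); α = Δx/Fx = (113/640) / (113/32) = 1/20
check: Δy/Fy = (271/640) / (271/32) = 1/20 ✓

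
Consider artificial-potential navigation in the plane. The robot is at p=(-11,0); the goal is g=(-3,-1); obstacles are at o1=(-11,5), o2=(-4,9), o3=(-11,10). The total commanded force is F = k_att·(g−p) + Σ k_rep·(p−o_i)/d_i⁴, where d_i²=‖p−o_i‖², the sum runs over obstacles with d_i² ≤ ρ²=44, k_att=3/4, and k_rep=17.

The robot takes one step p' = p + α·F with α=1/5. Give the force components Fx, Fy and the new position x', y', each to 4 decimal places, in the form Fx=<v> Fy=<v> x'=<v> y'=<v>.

F_att = 3/4·(g−p) = 3/4·(8,-1) = (6.0000,-0.7500)
o1: d²=25 ≤ ρ²=44; F_rep = 17·(0,-5)/25² = (0.0000,-0.1360)
o2: d²=130 > ρ²=44 → inactive
o3: d²=100 > ρ²=44 → inactive
F = F_att + ΣF_rep = (6.0000,-0.8860)
p' = p + 1/5·F = (-9.8000,-0.1772)

Fx=6.0000 Fy=-0.8860 x'=-9.8000 y'=-0.1772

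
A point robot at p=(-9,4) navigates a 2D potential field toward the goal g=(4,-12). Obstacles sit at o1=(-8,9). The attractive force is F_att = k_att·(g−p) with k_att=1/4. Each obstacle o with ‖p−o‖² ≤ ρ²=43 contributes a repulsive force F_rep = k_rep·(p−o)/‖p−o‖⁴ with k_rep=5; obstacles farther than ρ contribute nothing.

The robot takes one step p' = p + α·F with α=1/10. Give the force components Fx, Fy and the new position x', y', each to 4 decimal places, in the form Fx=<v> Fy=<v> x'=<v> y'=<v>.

F_att = 1/4·(g−p) = 1/4·(13,-16) = (3.2500,-4.0000)
o1: d²=26 ≤ ρ²=43; F_rep = 5·(-1,-5)/26² = (-0.0074,-0.0370)
F = F_att + ΣF_rep = (3.2426,-4.0370)
p' = p + 1/10·F = (-8.6757,3.5963)

Fx=3.2426 Fy=-4.0370 x'=-8.6757 y'=3.5963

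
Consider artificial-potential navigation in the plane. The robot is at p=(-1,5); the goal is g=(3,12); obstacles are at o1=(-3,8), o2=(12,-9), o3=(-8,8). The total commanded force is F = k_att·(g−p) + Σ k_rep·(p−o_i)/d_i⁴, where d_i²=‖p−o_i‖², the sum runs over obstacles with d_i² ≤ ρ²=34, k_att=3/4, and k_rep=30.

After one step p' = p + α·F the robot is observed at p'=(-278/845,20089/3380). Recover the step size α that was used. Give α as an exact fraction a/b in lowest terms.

α = 1/5

F_att = 3/4·(g−p) = 3/4·(4,7) = (3.0000,5.2500)
o1: d²=13 ≤ ρ²=34; F_rep = 30·(2,-3)/13² = (0.3550,-0.5325)
o2: d²=365 > ρ²=34 → inactive
o3: d²=58 > ρ²=34 → inactive
F = F_att + ΣF_rep = (3.3550,4.7175)
Δp = p'−p = (0.6710,0.9435); α = Δx/Fx = (567/845) / (567/169) = 1/5
check: Δy/Fy = (3189/3380) / (3189/676) = 1/5 ✓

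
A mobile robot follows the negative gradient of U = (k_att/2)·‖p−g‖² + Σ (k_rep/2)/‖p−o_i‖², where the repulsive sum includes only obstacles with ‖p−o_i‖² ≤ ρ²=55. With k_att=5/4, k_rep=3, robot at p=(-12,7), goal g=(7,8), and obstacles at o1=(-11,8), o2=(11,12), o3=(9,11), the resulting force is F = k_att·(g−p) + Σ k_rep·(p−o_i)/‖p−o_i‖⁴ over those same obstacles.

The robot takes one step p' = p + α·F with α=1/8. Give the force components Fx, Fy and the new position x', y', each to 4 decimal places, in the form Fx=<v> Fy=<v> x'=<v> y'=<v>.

F_att = 5/4·(g−p) = 5/4·(19,1) = (23.7500,1.2500)
o1: d²=2 ≤ ρ²=55; F_rep = 3·(-1,-1)/2² = (-0.7500,-0.7500)
o2: d²=554 > ρ²=55 → inactive
o3: d²=457 > ρ²=55 → inactive
F = F_att + ΣF_rep = (23.0000,0.5000)
p' = p + 1/8·F = (-9.1250,7.0625)

Fx=23.0000 Fy=0.5000 x'=-9.1250 y'=7.0625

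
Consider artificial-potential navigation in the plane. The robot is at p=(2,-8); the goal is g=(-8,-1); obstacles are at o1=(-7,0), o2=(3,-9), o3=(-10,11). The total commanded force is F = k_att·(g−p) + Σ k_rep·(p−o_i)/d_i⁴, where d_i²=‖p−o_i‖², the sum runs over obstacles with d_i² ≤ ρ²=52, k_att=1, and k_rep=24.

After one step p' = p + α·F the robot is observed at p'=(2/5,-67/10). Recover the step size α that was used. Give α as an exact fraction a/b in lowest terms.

F_att = 1·(g−p) = 1·(-10,7) = (-10.0000,7.0000)
o1: d²=145 > ρ²=52 → inactive
o2: d²=2 ≤ ρ²=52; F_rep = 24·(-1,1)/2² = (-6.0000,6.0000)
o3: d²=505 > ρ²=52 → inactive
F = F_att + ΣF_rep = (-16.0000,13.0000)
Δp = p'−p = (-1.6000,1.3000); α = Δx/Fx = (-8/5) / (-16) = 1/10
check: Δy/Fy = (13/10) / (13) = 1/10 ✓

α = 1/10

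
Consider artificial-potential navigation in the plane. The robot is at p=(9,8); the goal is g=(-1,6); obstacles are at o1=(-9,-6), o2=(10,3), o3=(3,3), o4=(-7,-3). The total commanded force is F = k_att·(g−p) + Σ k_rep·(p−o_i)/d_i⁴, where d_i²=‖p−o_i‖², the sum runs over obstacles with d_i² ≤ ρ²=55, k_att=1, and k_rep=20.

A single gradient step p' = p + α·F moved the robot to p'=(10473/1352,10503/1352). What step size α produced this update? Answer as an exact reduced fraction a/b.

F_att = 1·(g−p) = 1·(-10,-2) = (-10.0000,-2.0000)
o1: d²=520 > ρ²=55 → inactive
o2: d²=26 ≤ ρ²=55; F_rep = 20·(-1,5)/26² = (-0.0296,0.1479)
o3: d²=61 > ρ²=55 → inactive
o4: d²=377 > ρ²=55 → inactive
F = F_att + ΣF_rep = (-10.0296,-1.8521)
Δp = p'−p = (-1.2537,-0.2315); α = Δx/Fx = (-1695/1352) / (-1695/169) = 1/8
check: Δy/Fy = (-313/1352) / (-313/169) = 1/8 ✓

α = 1/8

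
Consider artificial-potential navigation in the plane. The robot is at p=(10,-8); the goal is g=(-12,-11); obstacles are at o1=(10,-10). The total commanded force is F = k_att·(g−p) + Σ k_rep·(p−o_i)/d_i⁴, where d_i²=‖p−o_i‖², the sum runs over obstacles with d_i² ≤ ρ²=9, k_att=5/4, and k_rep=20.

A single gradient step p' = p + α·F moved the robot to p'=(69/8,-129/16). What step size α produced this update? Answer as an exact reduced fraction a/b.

F_att = 5/4·(g−p) = 5/4·(-22,-3) = (-27.5000,-3.7500)
o1: d²=4 ≤ ρ²=9; F_rep = 20·(0,2)/4² = (0.0000,2.5000)
F = F_att + ΣF_rep = (-27.5000,-1.2500)
Δp = p'−p = (-1.3750,-0.0625); α = Δx/Fx = (-11/8) / (-55/2) = 1/20
check: Δy/Fy = (-1/16) / (-5/4) = 1/20 ✓

α = 1/20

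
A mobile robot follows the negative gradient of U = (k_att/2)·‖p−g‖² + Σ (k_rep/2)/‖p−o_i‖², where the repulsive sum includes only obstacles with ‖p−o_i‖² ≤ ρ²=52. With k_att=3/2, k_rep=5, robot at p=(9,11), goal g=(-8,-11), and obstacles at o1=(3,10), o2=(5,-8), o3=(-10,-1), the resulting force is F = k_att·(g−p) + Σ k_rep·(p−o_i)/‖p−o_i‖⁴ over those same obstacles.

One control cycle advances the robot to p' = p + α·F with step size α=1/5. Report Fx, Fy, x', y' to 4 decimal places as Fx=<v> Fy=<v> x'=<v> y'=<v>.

Fx=-25.4781 Fy=-32.9963 x'=3.9044 y'=4.4007

F_att = 3/2·(g−p) = 3/2·(-17,-22) = (-25.5000,-33.0000)
o1: d²=37 ≤ ρ²=52; F_rep = 5·(6,1)/37² = (0.0219,0.0037)
o2: d²=377 > ρ²=52 → inactive
o3: d²=505 > ρ²=52 → inactive
F = F_att + ΣF_rep = (-25.4781,-32.9963)
p' = p + 1/5·F = (3.9044,4.4007)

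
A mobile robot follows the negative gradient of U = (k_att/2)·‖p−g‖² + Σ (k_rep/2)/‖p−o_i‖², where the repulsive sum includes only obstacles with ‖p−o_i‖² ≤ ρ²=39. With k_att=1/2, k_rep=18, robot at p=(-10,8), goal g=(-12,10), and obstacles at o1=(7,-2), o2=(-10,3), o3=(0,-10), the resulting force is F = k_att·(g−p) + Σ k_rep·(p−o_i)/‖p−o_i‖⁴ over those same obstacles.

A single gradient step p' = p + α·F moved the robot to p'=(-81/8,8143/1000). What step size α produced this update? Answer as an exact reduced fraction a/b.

α = 1/8

F_att = 1/2·(g−p) = 1/2·(-2,2) = (-1.0000,1.0000)
o1: d²=389 > ρ²=39 → inactive
o2: d²=25 ≤ ρ²=39; F_rep = 18·(0,5)/25² = (0.0000,0.1440)
o3: d²=424 > ρ²=39 → inactive
F = F_att + ΣF_rep = (-1.0000,1.1440)
Δp = p'−p = (-0.1250,0.1430); α = Δx/Fx = (-1/8) / (-1) = 1/8
check: Δy/Fy = (143/1000) / (143/125) = 1/8 ✓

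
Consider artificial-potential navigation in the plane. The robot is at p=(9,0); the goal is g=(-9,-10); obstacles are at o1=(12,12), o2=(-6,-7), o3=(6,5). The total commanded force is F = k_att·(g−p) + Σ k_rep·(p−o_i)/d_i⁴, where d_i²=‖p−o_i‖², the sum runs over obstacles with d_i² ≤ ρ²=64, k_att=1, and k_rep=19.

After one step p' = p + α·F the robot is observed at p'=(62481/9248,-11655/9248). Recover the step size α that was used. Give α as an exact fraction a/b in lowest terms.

α = 1/8

F_att = 1·(g−p) = 1·(-18,-10) = (-18.0000,-10.0000)
o1: d²=153 > ρ²=64 → inactive
o2: d²=274 > ρ²=64 → inactive
o3: d²=34 ≤ ρ²=64; F_rep = 19·(3,-5)/34² = (0.0493,-0.0822)
F = F_att + ΣF_rep = (-17.9507,-10.0822)
Δp = p'−p = (-2.2438,-1.2603); α = Δx/Fx = (-20751/9248) / (-20751/1156) = 1/8
check: Δy/Fy = (-11655/9248) / (-11655/1156) = 1/8 ✓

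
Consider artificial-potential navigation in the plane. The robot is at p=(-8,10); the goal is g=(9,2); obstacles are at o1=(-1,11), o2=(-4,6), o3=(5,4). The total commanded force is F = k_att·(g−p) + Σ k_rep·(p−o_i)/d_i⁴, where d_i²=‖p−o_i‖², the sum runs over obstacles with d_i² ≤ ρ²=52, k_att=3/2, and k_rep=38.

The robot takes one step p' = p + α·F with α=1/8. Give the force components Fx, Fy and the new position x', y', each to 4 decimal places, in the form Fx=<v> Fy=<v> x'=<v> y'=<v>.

Fx=25.2452 Fy=-11.8668 x'=-4.8444 y'=8.5167

F_att = 3/2·(g−p) = 3/2·(17,-8) = (25.5000,-12.0000)
o1: d²=50 ≤ ρ²=52; F_rep = 38·(-7,-1)/50² = (-0.1064,-0.0152)
o2: d²=32 ≤ ρ²=52; F_rep = 38·(-4,4)/32² = (-0.1484,0.1484)
o3: d²=205 > ρ²=52 → inactive
F = F_att + ΣF_rep = (25.2452,-11.8668)
p' = p + 1/8·F = (-4.8444,8.5167)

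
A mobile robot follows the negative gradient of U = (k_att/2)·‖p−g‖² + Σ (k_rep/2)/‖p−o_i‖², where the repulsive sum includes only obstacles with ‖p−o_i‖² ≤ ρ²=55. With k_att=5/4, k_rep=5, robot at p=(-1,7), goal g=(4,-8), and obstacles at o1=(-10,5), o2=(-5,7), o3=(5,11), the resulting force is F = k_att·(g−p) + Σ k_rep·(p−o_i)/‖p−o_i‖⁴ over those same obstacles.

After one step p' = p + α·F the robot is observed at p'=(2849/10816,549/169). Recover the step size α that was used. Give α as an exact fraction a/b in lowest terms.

F_att = 5/4·(g−p) = 5/4·(5,-15) = (6.2500,-18.7500)
o1: d²=85 > ρ²=55 → inactive
o2: d²=16 ≤ ρ²=55; F_rep = 5·(4,0)/16² = (0.0781,0.0000)
o3: d²=52 ≤ ρ²=55; F_rep = 5·(-6,-4)/52² = (-0.0111,-0.0074)
F = F_att + ΣF_rep = (6.3170,-18.7574)
Δp = p'−p = (1.2634,-3.7515); α = Δx/Fx = (13665/10816) / (68325/10816) = 1/5
check: Δy/Fy = (-634/169) / (-3170/169) = 1/5 ✓

α = 1/5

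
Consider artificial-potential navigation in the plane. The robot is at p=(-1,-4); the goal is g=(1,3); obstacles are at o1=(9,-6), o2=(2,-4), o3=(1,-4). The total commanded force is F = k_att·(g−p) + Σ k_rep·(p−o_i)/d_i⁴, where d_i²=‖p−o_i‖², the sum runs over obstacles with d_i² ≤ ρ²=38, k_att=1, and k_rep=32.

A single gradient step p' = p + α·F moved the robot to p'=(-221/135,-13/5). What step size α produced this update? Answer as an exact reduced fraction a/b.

F_att = 1·(g−p) = 1·(2,7) = (2.0000,7.0000)
o1: d²=104 > ρ²=38 → inactive
o2: d²=9 ≤ ρ²=38; F_rep = 32·(-3,0)/9² = (-1.1852,0.0000)
o3: d²=4 ≤ ρ²=38; F_rep = 32·(-2,0)/4² = (-4.0000,0.0000)
F = F_att + ΣF_rep = (-3.1852,7.0000)
Δp = p'−p = (-0.6370,1.4000); α = Δx/Fx = (-86/135) / (-86/27) = 1/5
check: Δy/Fy = (7/5) / (7) = 1/5 ✓

α = 1/5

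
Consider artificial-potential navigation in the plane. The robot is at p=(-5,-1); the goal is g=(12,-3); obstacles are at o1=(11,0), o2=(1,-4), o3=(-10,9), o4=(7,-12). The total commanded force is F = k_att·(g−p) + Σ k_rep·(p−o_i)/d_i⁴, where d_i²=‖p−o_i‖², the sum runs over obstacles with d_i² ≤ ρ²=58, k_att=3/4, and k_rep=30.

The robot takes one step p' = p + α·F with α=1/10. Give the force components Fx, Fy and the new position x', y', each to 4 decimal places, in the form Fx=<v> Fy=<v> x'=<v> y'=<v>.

F_att = 3/4·(g−p) = 3/4·(17,-2) = (12.7500,-1.5000)
o1: d²=257 > ρ²=58 → inactive
o2: d²=45 ≤ ρ²=58; F_rep = 30·(-6,3)/45² = (-0.0889,0.0444)
o3: d²=125 > ρ²=58 → inactive
o4: d²=265 > ρ²=58 → inactive
F = F_att + ΣF_rep = (12.6611,-1.4556)
p' = p + 1/10·F = (-3.7339,-1.1456)

Fx=12.6611 Fy=-1.4556 x'=-3.7339 y'=-1.1456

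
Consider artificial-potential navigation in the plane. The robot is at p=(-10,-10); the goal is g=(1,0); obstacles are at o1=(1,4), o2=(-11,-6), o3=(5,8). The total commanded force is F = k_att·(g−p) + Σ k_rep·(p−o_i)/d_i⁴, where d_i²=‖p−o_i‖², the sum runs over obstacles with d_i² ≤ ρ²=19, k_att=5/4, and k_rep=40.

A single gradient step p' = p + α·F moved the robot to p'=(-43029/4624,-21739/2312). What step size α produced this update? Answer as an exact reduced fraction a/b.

F_att = 5/4·(g−p) = 5/4·(11,10) = (13.7500,12.5000)
o1: d²=317 > ρ²=19 → inactive
o2: d²=17 ≤ ρ²=19; F_rep = 40·(1,-4)/17² = (0.1384,-0.5536)
o3: d²=549 > ρ²=19 → inactive
F = F_att + ΣF_rep = (13.8884,11.9464)
Δp = p'−p = (0.6944,0.5973); α = Δx/Fx = (3211/4624) / (16055/1156) = 1/20
check: Δy/Fy = (1381/2312) / (6905/578) = 1/20 ✓

α = 1/20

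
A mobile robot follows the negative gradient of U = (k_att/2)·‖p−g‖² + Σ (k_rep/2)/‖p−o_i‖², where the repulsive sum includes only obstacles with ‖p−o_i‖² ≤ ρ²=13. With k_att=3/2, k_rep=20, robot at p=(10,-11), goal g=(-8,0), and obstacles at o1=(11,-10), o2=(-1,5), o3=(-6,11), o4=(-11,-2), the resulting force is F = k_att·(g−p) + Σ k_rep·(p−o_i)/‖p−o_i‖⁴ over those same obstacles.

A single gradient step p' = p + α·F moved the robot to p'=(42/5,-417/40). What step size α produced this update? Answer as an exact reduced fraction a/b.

F_att = 3/2·(g−p) = 3/2·(-18,11) = (-27.0000,16.5000)
o1: d²=2 ≤ ρ²=13; F_rep = 20·(-1,-1)/2² = (-5.0000,-5.0000)
o2: d²=377 > ρ²=13 → inactive
o3: d²=740 > ρ²=13 → inactive
o4: d²=522 > ρ²=13 → inactive
F = F_att + ΣF_rep = (-32.0000,11.5000)
Δp = p'−p = (-1.6000,0.5750); α = Δx/Fx = (-8/5) / (-32) = 1/20
check: Δy/Fy = (23/40) / (23/2) = 1/20 ✓

α = 1/20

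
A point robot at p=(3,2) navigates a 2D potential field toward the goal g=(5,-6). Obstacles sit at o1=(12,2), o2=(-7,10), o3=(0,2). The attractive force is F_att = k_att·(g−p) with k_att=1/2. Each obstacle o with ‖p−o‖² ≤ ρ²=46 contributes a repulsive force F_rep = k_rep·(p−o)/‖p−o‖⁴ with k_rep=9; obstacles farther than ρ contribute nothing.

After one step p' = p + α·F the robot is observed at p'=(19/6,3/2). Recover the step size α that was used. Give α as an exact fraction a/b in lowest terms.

α = 1/8

F_att = 1/2·(g−p) = 1/2·(2,-8) = (1.0000,-4.0000)
o1: d²=81 > ρ²=46 → inactive
o2: d²=164 > ρ²=46 → inactive
o3: d²=9 ≤ ρ²=46; F_rep = 9·(3,0)/9² = (0.3333,0.0000)
F = F_att + ΣF_rep = (1.3333,-4.0000)
Δp = p'−p = (0.1667,-0.5000); α = Δx/Fx = (1/6) / (4/3) = 1/8
check: Δy/Fy = (-1/2) / (-4) = 1/8 ✓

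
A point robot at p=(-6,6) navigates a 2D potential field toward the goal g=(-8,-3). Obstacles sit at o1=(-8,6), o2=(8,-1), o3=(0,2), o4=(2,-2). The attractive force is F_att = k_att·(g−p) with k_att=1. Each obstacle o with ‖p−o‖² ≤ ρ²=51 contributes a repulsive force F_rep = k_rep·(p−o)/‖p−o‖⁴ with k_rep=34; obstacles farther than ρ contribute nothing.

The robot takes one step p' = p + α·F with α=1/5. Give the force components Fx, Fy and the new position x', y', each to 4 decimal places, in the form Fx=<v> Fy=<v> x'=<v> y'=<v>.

F_att = 1·(g−p) = 1·(-2,-9) = (-2.0000,-9.0000)
o1: d²=4 ≤ ρ²=51; F_rep = 34·(2,0)/4² = (4.2500,0.0000)
o2: d²=245 > ρ²=51 → inactive
o3: d²=52 > ρ²=51 → inactive
o4: d²=128 > ρ²=51 → inactive
F = F_att + ΣF_rep = (2.2500,-9.0000)
p' = p + 1/5·F = (-5.5500,4.2000)

Fx=2.2500 Fy=-9.0000 x'=-5.5500 y'=4.2000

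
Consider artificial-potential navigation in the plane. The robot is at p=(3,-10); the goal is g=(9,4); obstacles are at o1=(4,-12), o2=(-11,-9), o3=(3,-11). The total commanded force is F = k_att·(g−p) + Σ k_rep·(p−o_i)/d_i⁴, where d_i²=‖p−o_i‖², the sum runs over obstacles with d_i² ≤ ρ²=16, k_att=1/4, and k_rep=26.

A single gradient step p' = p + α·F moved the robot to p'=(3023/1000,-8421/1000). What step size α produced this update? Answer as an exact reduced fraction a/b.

F_att = 1/4·(g−p) = 1/4·(6,14) = (1.5000,3.5000)
o1: d²=5 ≤ ρ²=16; F_rep = 26·(-1,2)/5² = (-1.0400,2.0800)
o2: d²=197 > ρ²=16 → inactive
o3: d²=1 ≤ ρ²=16; F_rep = 26·(0,1)/1² = (0.0000,26.0000)
F = F_att + ΣF_rep = (0.4600,31.5800)
Δp = p'−p = (0.0230,1.5790); α = Δx/Fx = (23/1000) / (23/50) = 1/20
check: Δy/Fy = (1579/1000) / (1579/50) = 1/20 ✓

α = 1/20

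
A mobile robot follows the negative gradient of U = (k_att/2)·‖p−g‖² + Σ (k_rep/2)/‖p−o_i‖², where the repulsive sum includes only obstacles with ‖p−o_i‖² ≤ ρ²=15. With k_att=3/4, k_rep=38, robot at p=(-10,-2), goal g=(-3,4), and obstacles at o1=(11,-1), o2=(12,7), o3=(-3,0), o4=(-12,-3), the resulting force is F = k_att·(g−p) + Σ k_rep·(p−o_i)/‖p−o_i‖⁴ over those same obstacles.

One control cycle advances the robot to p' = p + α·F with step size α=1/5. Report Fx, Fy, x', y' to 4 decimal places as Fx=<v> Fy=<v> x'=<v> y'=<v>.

Fx=8.2900 Fy=6.0200 x'=-8.3420 y'=-0.7960

F_att = 3/4·(g−p) = 3/4·(7,6) = (5.2500,4.5000)
o1: d²=442 > ρ²=15 → inactive
o2: d²=565 > ρ²=15 → inactive
o3: d²=53 > ρ²=15 → inactive
o4: d²=5 ≤ ρ²=15; F_rep = 38·(2,1)/5² = (3.0400,1.5200)
F = F_att + ΣF_rep = (8.2900,6.0200)
p' = p + 1/5·F = (-8.3420,-0.7960)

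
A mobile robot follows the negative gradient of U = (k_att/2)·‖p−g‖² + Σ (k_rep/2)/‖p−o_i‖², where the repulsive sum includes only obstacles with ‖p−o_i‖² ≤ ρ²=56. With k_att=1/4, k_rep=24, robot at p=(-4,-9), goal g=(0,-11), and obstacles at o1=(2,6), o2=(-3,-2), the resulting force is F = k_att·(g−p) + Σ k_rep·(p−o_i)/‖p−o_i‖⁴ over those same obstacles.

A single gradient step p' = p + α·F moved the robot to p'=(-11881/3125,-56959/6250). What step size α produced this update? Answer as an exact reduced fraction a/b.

α = 1/5

F_att = 1/4·(g−p) = 1/4·(4,-2) = (1.0000,-0.5000)
o1: d²=261 > ρ²=56 → inactive
o2: d²=50 ≤ ρ²=56; F_rep = 24·(-1,-7)/50² = (-0.0096,-0.0672)
F = F_att + ΣF_rep = (0.9904,-0.5672)
Δp = p'−p = (0.1981,-0.1134); α = Δx/Fx = (619/3125) / (619/625) = 1/5
check: Δy/Fy = (-709/6250) / (-709/1250) = 1/5 ✓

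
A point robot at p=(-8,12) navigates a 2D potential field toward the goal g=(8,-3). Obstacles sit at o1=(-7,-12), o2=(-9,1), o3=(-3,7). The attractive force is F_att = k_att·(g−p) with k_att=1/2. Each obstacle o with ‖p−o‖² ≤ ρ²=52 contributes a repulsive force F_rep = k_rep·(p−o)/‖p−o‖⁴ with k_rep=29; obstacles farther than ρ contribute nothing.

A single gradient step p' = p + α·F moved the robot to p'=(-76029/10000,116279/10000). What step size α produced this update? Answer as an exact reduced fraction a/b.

F_att = 1/2·(g−p) = 1/2·(16,-15) = (8.0000,-7.5000)
o1: d²=577 > ρ²=52 → inactive
o2: d²=122 > ρ²=52 → inactive
o3: d²=50 ≤ ρ²=52; F_rep = 29·(-5,5)/50² = (-0.0580,0.0580)
F = F_att + ΣF_rep = (7.9420,-7.4420)
Δp = p'−p = (0.3971,-0.3721); α = Δx/Fx = (3971/10000) / (3971/500) = 1/20
check: Δy/Fy = (-3721/10000) / (-3721/500) = 1/20 ✓

α = 1/20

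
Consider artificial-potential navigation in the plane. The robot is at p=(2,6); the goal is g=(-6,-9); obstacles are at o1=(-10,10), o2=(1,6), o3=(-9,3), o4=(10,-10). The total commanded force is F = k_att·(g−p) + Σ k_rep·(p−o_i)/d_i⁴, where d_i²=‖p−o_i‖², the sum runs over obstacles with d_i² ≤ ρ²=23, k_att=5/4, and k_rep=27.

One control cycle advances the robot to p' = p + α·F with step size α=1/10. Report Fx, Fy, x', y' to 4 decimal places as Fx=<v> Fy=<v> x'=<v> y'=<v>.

F_att = 5/4·(g−p) = 5/4·(-8,-15) = (-10.0000,-18.7500)
o1: d²=160 > ρ²=23 → inactive
o2: d²=1 ≤ ρ²=23; F_rep = 27·(1,0)/1² = (27.0000,0.0000)
o3: d²=130 > ρ²=23 → inactive
o4: d²=320 > ρ²=23 → inactive
F = F_att + ΣF_rep = (17.0000,-18.7500)
p' = p + 1/10·F = (3.7000,4.1250)

Fx=17.0000 Fy=-18.7500 x'=3.7000 y'=4.1250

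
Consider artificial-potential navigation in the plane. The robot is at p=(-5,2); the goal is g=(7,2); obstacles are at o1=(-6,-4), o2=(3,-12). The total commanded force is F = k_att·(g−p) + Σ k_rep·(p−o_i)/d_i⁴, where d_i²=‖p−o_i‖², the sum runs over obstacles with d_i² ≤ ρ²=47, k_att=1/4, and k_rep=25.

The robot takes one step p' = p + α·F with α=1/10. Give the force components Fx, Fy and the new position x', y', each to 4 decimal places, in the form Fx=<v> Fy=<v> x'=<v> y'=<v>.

F_att = 1/4·(g−p) = 1/4·(12,0) = (3.0000,0.0000)
o1: d²=37 ≤ ρ²=47; F_rep = 25·(1,6)/37² = (0.0183,0.1096)
o2: d²=260 > ρ²=47 → inactive
F = F_att + ΣF_rep = (3.0183,0.1096)
p' = p + 1/10·F = (-4.6982,2.0110)

Fx=3.0183 Fy=0.1096 x'=-4.6982 y'=2.0110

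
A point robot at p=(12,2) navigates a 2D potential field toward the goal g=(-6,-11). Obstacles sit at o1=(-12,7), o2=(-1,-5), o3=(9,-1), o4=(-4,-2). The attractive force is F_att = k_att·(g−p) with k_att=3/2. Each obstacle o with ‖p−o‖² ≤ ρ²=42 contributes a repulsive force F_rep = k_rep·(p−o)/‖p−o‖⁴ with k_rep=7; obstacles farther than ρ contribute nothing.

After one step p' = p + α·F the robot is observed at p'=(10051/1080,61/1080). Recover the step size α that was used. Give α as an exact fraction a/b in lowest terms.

α = 1/10

F_att = 3/2·(g−p) = 3/2·(-18,-13) = (-27.0000,-19.5000)
o1: d²=601 > ρ²=42 → inactive
o2: d²=218 > ρ²=42 → inactive
o3: d²=18 ≤ ρ²=42; F_rep = 7·(3,3)/18² = (0.0648,0.0648)
o4: d²=272 > ρ²=42 → inactive
F = F_att + ΣF_rep = (-26.9352,-19.4352)
Δp = p'−p = (-2.6935,-1.9435); α = Δx/Fx = (-2909/1080) / (-2909/108) = 1/10
check: Δy/Fy = (-2099/1080) / (-2099/108) = 1/10 ✓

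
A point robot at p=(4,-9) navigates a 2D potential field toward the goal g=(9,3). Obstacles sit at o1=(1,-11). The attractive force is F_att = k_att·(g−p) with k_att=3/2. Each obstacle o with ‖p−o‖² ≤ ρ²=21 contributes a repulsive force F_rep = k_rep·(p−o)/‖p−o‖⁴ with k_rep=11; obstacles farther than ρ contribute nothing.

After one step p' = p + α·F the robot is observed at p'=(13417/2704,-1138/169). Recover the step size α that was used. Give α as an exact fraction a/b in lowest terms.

F_att = 3/2·(g−p) = 3/2·(5,12) = (7.5000,18.0000)
o1: d²=13 ≤ ρ²=21; F_rep = 11·(3,2)/13² = (0.1953,0.1302)
F = F_att + ΣF_rep = (7.6953,18.1302)
Δp = p'−p = (0.9619,2.2663); α = Δx/Fx = (2601/2704) / (2601/338) = 1/8
check: Δy/Fy = (383/169) / (3064/169) = 1/8 ✓

α = 1/8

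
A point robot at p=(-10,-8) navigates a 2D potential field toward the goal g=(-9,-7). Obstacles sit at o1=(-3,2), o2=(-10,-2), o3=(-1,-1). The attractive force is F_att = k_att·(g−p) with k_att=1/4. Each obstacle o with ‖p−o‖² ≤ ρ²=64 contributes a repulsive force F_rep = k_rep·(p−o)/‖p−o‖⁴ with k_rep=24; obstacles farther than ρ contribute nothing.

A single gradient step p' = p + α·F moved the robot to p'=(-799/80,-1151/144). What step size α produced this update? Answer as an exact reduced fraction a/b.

F_att = 1/4·(g−p) = 1/4·(1,1) = (0.2500,0.2500)
o1: d²=149 > ρ²=64 → inactive
o2: d²=36 ≤ ρ²=64; F_rep = 24·(0,-6)/36² = (0.0000,-0.1111)
o3: d²=130 > ρ²=64 → inactive
F = F_att + ΣF_rep = (0.2500,0.1389)
Δp = p'−p = (0.0125,0.0069); α = Δx/Fx = (1/80) / (1/4) = 1/20
check: Δy/Fy = (1/144) / (5/36) = 1/20 ✓

α = 1/20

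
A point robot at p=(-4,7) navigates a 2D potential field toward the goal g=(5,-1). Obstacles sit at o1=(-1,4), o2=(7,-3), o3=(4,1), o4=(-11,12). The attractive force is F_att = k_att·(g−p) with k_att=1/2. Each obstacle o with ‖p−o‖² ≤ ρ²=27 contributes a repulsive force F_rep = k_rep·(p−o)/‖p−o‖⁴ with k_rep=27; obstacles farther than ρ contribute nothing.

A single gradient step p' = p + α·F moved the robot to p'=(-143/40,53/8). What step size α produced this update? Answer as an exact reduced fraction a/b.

F_att = 1/2·(g−p) = 1/2·(9,-8) = (4.5000,-4.0000)
o1: d²=18 ≤ ρ²=27; F_rep = 27·(-3,3)/18² = (-0.2500,0.2500)
o2: d²=221 > ρ²=27 → inactive
o3: d²=100 > ρ²=27 → inactive
o4: d²=74 > ρ²=27 → inactive
F = F_att + ΣF_rep = (4.2500,-3.7500)
Δp = p'−p = (0.4250,-0.3750); α = Δx/Fx = (17/40) / (17/4) = 1/10
check: Δy/Fy = (-3/8) / (-15/4) = 1/10 ✓

α = 1/10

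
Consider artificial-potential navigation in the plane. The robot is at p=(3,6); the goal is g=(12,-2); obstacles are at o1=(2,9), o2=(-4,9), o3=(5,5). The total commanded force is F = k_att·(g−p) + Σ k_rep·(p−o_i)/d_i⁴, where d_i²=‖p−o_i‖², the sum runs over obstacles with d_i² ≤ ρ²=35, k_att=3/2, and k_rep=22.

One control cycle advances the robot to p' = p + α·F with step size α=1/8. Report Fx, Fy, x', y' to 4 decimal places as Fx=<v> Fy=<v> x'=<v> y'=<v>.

F_att = 3/2·(g−p) = 3/2·(9,-8) = (13.5000,-12.0000)
o1: d²=10 ≤ ρ²=35; F_rep = 22·(1,-3)/10² = (0.2200,-0.6600)
o2: d²=58 > ρ²=35 → inactive
o3: d²=5 ≤ ρ²=35; F_rep = 22·(-2,1)/5² = (-1.7600,0.8800)
F = F_att + ΣF_rep = (11.9600,-11.7800)
p' = p + 1/8·F = (4.4950,4.5275)

Fx=11.9600 Fy=-11.7800 x'=4.4950 y'=4.5275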